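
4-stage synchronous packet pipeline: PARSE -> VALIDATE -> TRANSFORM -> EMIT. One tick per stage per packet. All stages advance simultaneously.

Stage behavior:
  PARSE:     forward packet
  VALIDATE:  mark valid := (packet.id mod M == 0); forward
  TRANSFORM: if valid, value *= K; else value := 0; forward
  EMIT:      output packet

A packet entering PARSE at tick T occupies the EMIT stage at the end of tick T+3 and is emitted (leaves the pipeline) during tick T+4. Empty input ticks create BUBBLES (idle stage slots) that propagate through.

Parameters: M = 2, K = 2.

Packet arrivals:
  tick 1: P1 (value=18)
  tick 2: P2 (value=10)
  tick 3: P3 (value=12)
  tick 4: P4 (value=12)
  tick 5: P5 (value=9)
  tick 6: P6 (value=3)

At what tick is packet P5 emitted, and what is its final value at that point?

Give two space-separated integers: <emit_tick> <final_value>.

Tick 1: [PARSE:P1(v=18,ok=F), VALIDATE:-, TRANSFORM:-, EMIT:-] out:-; in:P1
Tick 2: [PARSE:P2(v=10,ok=F), VALIDATE:P1(v=18,ok=F), TRANSFORM:-, EMIT:-] out:-; in:P2
Tick 3: [PARSE:P3(v=12,ok=F), VALIDATE:P2(v=10,ok=T), TRANSFORM:P1(v=0,ok=F), EMIT:-] out:-; in:P3
Tick 4: [PARSE:P4(v=12,ok=F), VALIDATE:P3(v=12,ok=F), TRANSFORM:P2(v=20,ok=T), EMIT:P1(v=0,ok=F)] out:-; in:P4
Tick 5: [PARSE:P5(v=9,ok=F), VALIDATE:P4(v=12,ok=T), TRANSFORM:P3(v=0,ok=F), EMIT:P2(v=20,ok=T)] out:P1(v=0); in:P5
Tick 6: [PARSE:P6(v=3,ok=F), VALIDATE:P5(v=9,ok=F), TRANSFORM:P4(v=24,ok=T), EMIT:P3(v=0,ok=F)] out:P2(v=20); in:P6
Tick 7: [PARSE:-, VALIDATE:P6(v=3,ok=T), TRANSFORM:P5(v=0,ok=F), EMIT:P4(v=24,ok=T)] out:P3(v=0); in:-
Tick 8: [PARSE:-, VALIDATE:-, TRANSFORM:P6(v=6,ok=T), EMIT:P5(v=0,ok=F)] out:P4(v=24); in:-
Tick 9: [PARSE:-, VALIDATE:-, TRANSFORM:-, EMIT:P6(v=6,ok=T)] out:P5(v=0); in:-
Tick 10: [PARSE:-, VALIDATE:-, TRANSFORM:-, EMIT:-] out:P6(v=6); in:-
P5: arrives tick 5, valid=False (id=5, id%2=1), emit tick 9, final value 0

Answer: 9 0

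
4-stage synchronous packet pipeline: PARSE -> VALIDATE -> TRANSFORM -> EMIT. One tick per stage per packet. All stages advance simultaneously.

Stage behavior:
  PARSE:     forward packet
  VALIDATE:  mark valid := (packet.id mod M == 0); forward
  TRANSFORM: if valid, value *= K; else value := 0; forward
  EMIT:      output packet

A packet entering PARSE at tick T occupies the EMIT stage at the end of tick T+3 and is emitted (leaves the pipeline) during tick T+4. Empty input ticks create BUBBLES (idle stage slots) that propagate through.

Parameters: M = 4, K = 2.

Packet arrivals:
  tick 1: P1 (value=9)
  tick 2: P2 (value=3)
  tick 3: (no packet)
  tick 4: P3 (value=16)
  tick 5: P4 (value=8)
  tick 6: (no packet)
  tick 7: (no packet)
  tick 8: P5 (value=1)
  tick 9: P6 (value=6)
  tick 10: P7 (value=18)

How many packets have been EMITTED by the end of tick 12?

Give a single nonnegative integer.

Answer: 5

Derivation:
Tick 1: [PARSE:P1(v=9,ok=F), VALIDATE:-, TRANSFORM:-, EMIT:-] out:-; in:P1
Tick 2: [PARSE:P2(v=3,ok=F), VALIDATE:P1(v=9,ok=F), TRANSFORM:-, EMIT:-] out:-; in:P2
Tick 3: [PARSE:-, VALIDATE:P2(v=3,ok=F), TRANSFORM:P1(v=0,ok=F), EMIT:-] out:-; in:-
Tick 4: [PARSE:P3(v=16,ok=F), VALIDATE:-, TRANSFORM:P2(v=0,ok=F), EMIT:P1(v=0,ok=F)] out:-; in:P3
Tick 5: [PARSE:P4(v=8,ok=F), VALIDATE:P3(v=16,ok=F), TRANSFORM:-, EMIT:P2(v=0,ok=F)] out:P1(v=0); in:P4
Tick 6: [PARSE:-, VALIDATE:P4(v=8,ok=T), TRANSFORM:P3(v=0,ok=F), EMIT:-] out:P2(v=0); in:-
Tick 7: [PARSE:-, VALIDATE:-, TRANSFORM:P4(v=16,ok=T), EMIT:P3(v=0,ok=F)] out:-; in:-
Tick 8: [PARSE:P5(v=1,ok=F), VALIDATE:-, TRANSFORM:-, EMIT:P4(v=16,ok=T)] out:P3(v=0); in:P5
Tick 9: [PARSE:P6(v=6,ok=F), VALIDATE:P5(v=1,ok=F), TRANSFORM:-, EMIT:-] out:P4(v=16); in:P6
Tick 10: [PARSE:P7(v=18,ok=F), VALIDATE:P6(v=6,ok=F), TRANSFORM:P5(v=0,ok=F), EMIT:-] out:-; in:P7
Tick 11: [PARSE:-, VALIDATE:P7(v=18,ok=F), TRANSFORM:P6(v=0,ok=F), EMIT:P5(v=0,ok=F)] out:-; in:-
Tick 12: [PARSE:-, VALIDATE:-, TRANSFORM:P7(v=0,ok=F), EMIT:P6(v=0,ok=F)] out:P5(v=0); in:-
Emitted by tick 12: ['P1', 'P2', 'P3', 'P4', 'P5']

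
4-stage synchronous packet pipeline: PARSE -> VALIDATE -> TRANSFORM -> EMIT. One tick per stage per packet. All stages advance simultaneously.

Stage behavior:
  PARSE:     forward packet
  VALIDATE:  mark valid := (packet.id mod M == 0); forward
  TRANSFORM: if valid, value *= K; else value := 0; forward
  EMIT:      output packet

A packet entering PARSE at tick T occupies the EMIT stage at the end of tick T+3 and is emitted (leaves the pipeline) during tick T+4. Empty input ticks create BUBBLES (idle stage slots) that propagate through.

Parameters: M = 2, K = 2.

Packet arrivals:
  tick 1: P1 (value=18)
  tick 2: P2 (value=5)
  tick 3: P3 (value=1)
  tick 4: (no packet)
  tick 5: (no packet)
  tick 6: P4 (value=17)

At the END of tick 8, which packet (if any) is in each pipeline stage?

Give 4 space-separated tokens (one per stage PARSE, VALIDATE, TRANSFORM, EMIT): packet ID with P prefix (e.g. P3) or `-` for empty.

Answer: - - P4 -

Derivation:
Tick 1: [PARSE:P1(v=18,ok=F), VALIDATE:-, TRANSFORM:-, EMIT:-] out:-; in:P1
Tick 2: [PARSE:P2(v=5,ok=F), VALIDATE:P1(v=18,ok=F), TRANSFORM:-, EMIT:-] out:-; in:P2
Tick 3: [PARSE:P3(v=1,ok=F), VALIDATE:P2(v=5,ok=T), TRANSFORM:P1(v=0,ok=F), EMIT:-] out:-; in:P3
Tick 4: [PARSE:-, VALIDATE:P3(v=1,ok=F), TRANSFORM:P2(v=10,ok=T), EMIT:P1(v=0,ok=F)] out:-; in:-
Tick 5: [PARSE:-, VALIDATE:-, TRANSFORM:P3(v=0,ok=F), EMIT:P2(v=10,ok=T)] out:P1(v=0); in:-
Tick 6: [PARSE:P4(v=17,ok=F), VALIDATE:-, TRANSFORM:-, EMIT:P3(v=0,ok=F)] out:P2(v=10); in:P4
Tick 7: [PARSE:-, VALIDATE:P4(v=17,ok=T), TRANSFORM:-, EMIT:-] out:P3(v=0); in:-
Tick 8: [PARSE:-, VALIDATE:-, TRANSFORM:P4(v=34,ok=T), EMIT:-] out:-; in:-
At end of tick 8: ['-', '-', 'P4', '-']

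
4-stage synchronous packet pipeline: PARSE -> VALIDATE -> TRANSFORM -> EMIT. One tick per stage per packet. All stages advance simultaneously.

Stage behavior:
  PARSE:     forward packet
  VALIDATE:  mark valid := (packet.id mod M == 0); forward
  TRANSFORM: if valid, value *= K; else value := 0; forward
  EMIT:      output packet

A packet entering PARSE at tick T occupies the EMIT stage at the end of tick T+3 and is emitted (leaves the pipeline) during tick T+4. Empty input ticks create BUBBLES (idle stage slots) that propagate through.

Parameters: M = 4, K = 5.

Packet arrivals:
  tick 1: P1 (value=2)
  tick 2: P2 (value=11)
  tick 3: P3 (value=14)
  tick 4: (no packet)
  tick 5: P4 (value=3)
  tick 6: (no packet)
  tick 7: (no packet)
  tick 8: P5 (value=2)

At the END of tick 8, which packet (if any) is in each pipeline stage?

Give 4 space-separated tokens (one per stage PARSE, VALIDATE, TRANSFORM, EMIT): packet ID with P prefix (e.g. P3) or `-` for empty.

Tick 1: [PARSE:P1(v=2,ok=F), VALIDATE:-, TRANSFORM:-, EMIT:-] out:-; in:P1
Tick 2: [PARSE:P2(v=11,ok=F), VALIDATE:P1(v=2,ok=F), TRANSFORM:-, EMIT:-] out:-; in:P2
Tick 3: [PARSE:P3(v=14,ok=F), VALIDATE:P2(v=11,ok=F), TRANSFORM:P1(v=0,ok=F), EMIT:-] out:-; in:P3
Tick 4: [PARSE:-, VALIDATE:P3(v=14,ok=F), TRANSFORM:P2(v=0,ok=F), EMIT:P1(v=0,ok=F)] out:-; in:-
Tick 5: [PARSE:P4(v=3,ok=F), VALIDATE:-, TRANSFORM:P3(v=0,ok=F), EMIT:P2(v=0,ok=F)] out:P1(v=0); in:P4
Tick 6: [PARSE:-, VALIDATE:P4(v=3,ok=T), TRANSFORM:-, EMIT:P3(v=0,ok=F)] out:P2(v=0); in:-
Tick 7: [PARSE:-, VALIDATE:-, TRANSFORM:P4(v=15,ok=T), EMIT:-] out:P3(v=0); in:-
Tick 8: [PARSE:P5(v=2,ok=F), VALIDATE:-, TRANSFORM:-, EMIT:P4(v=15,ok=T)] out:-; in:P5
At end of tick 8: ['P5', '-', '-', 'P4']

Answer: P5 - - P4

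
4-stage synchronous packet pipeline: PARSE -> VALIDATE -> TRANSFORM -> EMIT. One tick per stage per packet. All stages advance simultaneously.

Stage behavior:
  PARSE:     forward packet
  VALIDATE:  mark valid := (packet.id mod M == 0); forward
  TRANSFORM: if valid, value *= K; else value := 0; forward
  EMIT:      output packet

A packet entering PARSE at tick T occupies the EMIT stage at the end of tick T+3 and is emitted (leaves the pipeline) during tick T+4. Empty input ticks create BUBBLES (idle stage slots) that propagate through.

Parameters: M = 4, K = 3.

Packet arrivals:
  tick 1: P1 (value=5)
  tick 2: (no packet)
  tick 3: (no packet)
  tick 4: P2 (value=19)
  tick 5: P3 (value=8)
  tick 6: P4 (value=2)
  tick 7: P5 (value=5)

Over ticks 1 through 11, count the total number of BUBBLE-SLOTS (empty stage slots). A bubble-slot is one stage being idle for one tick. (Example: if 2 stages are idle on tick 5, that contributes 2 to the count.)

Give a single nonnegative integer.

Tick 1: [PARSE:P1(v=5,ok=F), VALIDATE:-, TRANSFORM:-, EMIT:-] out:-; bubbles=3
Tick 2: [PARSE:-, VALIDATE:P1(v=5,ok=F), TRANSFORM:-, EMIT:-] out:-; bubbles=3
Tick 3: [PARSE:-, VALIDATE:-, TRANSFORM:P1(v=0,ok=F), EMIT:-] out:-; bubbles=3
Tick 4: [PARSE:P2(v=19,ok=F), VALIDATE:-, TRANSFORM:-, EMIT:P1(v=0,ok=F)] out:-; bubbles=2
Tick 5: [PARSE:P3(v=8,ok=F), VALIDATE:P2(v=19,ok=F), TRANSFORM:-, EMIT:-] out:P1(v=0); bubbles=2
Tick 6: [PARSE:P4(v=2,ok=F), VALIDATE:P3(v=8,ok=F), TRANSFORM:P2(v=0,ok=F), EMIT:-] out:-; bubbles=1
Tick 7: [PARSE:P5(v=5,ok=F), VALIDATE:P4(v=2,ok=T), TRANSFORM:P3(v=0,ok=F), EMIT:P2(v=0,ok=F)] out:-; bubbles=0
Tick 8: [PARSE:-, VALIDATE:P5(v=5,ok=F), TRANSFORM:P4(v=6,ok=T), EMIT:P3(v=0,ok=F)] out:P2(v=0); bubbles=1
Tick 9: [PARSE:-, VALIDATE:-, TRANSFORM:P5(v=0,ok=F), EMIT:P4(v=6,ok=T)] out:P3(v=0); bubbles=2
Tick 10: [PARSE:-, VALIDATE:-, TRANSFORM:-, EMIT:P5(v=0,ok=F)] out:P4(v=6); bubbles=3
Tick 11: [PARSE:-, VALIDATE:-, TRANSFORM:-, EMIT:-] out:P5(v=0); bubbles=4
Total bubble-slots: 24

Answer: 24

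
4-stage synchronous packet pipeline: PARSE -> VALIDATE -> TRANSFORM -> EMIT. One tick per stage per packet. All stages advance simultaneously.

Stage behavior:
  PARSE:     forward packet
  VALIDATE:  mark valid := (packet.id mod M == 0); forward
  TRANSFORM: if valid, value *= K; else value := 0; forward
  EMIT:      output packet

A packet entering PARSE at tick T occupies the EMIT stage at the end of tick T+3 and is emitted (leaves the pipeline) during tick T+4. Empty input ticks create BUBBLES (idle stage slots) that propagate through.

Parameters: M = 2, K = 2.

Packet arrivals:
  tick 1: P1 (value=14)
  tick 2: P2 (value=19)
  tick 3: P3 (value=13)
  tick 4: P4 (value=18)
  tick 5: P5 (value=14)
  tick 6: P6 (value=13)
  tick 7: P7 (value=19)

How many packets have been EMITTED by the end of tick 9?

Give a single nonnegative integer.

Tick 1: [PARSE:P1(v=14,ok=F), VALIDATE:-, TRANSFORM:-, EMIT:-] out:-; in:P1
Tick 2: [PARSE:P2(v=19,ok=F), VALIDATE:P1(v=14,ok=F), TRANSFORM:-, EMIT:-] out:-; in:P2
Tick 3: [PARSE:P3(v=13,ok=F), VALIDATE:P2(v=19,ok=T), TRANSFORM:P1(v=0,ok=F), EMIT:-] out:-; in:P3
Tick 4: [PARSE:P4(v=18,ok=F), VALIDATE:P3(v=13,ok=F), TRANSFORM:P2(v=38,ok=T), EMIT:P1(v=0,ok=F)] out:-; in:P4
Tick 5: [PARSE:P5(v=14,ok=F), VALIDATE:P4(v=18,ok=T), TRANSFORM:P3(v=0,ok=F), EMIT:P2(v=38,ok=T)] out:P1(v=0); in:P5
Tick 6: [PARSE:P6(v=13,ok=F), VALIDATE:P5(v=14,ok=F), TRANSFORM:P4(v=36,ok=T), EMIT:P3(v=0,ok=F)] out:P2(v=38); in:P6
Tick 7: [PARSE:P7(v=19,ok=F), VALIDATE:P6(v=13,ok=T), TRANSFORM:P5(v=0,ok=F), EMIT:P4(v=36,ok=T)] out:P3(v=0); in:P7
Tick 8: [PARSE:-, VALIDATE:P7(v=19,ok=F), TRANSFORM:P6(v=26,ok=T), EMIT:P5(v=0,ok=F)] out:P4(v=36); in:-
Tick 9: [PARSE:-, VALIDATE:-, TRANSFORM:P7(v=0,ok=F), EMIT:P6(v=26,ok=T)] out:P5(v=0); in:-
Emitted by tick 9: ['P1', 'P2', 'P3', 'P4', 'P5']

Answer: 5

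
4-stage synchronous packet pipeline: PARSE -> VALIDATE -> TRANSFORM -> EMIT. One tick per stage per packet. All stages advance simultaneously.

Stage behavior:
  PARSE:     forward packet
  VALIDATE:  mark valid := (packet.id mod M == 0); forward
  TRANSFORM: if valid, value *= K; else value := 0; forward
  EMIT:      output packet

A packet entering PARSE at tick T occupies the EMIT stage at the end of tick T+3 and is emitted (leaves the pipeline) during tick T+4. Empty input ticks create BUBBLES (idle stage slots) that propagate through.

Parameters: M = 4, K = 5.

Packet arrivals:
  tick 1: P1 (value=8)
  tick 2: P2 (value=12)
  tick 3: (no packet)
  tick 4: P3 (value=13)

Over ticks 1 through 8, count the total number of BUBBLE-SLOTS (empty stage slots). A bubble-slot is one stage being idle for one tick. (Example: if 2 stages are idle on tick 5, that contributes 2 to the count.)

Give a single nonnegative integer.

Tick 1: [PARSE:P1(v=8,ok=F), VALIDATE:-, TRANSFORM:-, EMIT:-] out:-; bubbles=3
Tick 2: [PARSE:P2(v=12,ok=F), VALIDATE:P1(v=8,ok=F), TRANSFORM:-, EMIT:-] out:-; bubbles=2
Tick 3: [PARSE:-, VALIDATE:P2(v=12,ok=F), TRANSFORM:P1(v=0,ok=F), EMIT:-] out:-; bubbles=2
Tick 4: [PARSE:P3(v=13,ok=F), VALIDATE:-, TRANSFORM:P2(v=0,ok=F), EMIT:P1(v=0,ok=F)] out:-; bubbles=1
Tick 5: [PARSE:-, VALIDATE:P3(v=13,ok=F), TRANSFORM:-, EMIT:P2(v=0,ok=F)] out:P1(v=0); bubbles=2
Tick 6: [PARSE:-, VALIDATE:-, TRANSFORM:P3(v=0,ok=F), EMIT:-] out:P2(v=0); bubbles=3
Tick 7: [PARSE:-, VALIDATE:-, TRANSFORM:-, EMIT:P3(v=0,ok=F)] out:-; bubbles=3
Tick 8: [PARSE:-, VALIDATE:-, TRANSFORM:-, EMIT:-] out:P3(v=0); bubbles=4
Total bubble-slots: 20

Answer: 20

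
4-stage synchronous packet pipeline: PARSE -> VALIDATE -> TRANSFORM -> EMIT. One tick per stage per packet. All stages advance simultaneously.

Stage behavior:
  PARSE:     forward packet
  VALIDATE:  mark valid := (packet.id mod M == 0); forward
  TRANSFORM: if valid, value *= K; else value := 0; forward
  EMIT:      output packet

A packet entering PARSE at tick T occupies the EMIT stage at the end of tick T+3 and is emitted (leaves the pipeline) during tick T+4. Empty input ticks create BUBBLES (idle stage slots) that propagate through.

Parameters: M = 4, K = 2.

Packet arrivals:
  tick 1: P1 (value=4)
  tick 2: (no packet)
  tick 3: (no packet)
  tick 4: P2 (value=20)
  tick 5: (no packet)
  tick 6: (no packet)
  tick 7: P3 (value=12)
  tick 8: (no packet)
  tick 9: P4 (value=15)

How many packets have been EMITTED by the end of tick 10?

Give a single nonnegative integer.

Tick 1: [PARSE:P1(v=4,ok=F), VALIDATE:-, TRANSFORM:-, EMIT:-] out:-; in:P1
Tick 2: [PARSE:-, VALIDATE:P1(v=4,ok=F), TRANSFORM:-, EMIT:-] out:-; in:-
Tick 3: [PARSE:-, VALIDATE:-, TRANSFORM:P1(v=0,ok=F), EMIT:-] out:-; in:-
Tick 4: [PARSE:P2(v=20,ok=F), VALIDATE:-, TRANSFORM:-, EMIT:P1(v=0,ok=F)] out:-; in:P2
Tick 5: [PARSE:-, VALIDATE:P2(v=20,ok=F), TRANSFORM:-, EMIT:-] out:P1(v=0); in:-
Tick 6: [PARSE:-, VALIDATE:-, TRANSFORM:P2(v=0,ok=F), EMIT:-] out:-; in:-
Tick 7: [PARSE:P3(v=12,ok=F), VALIDATE:-, TRANSFORM:-, EMIT:P2(v=0,ok=F)] out:-; in:P3
Tick 8: [PARSE:-, VALIDATE:P3(v=12,ok=F), TRANSFORM:-, EMIT:-] out:P2(v=0); in:-
Tick 9: [PARSE:P4(v=15,ok=F), VALIDATE:-, TRANSFORM:P3(v=0,ok=F), EMIT:-] out:-; in:P4
Tick 10: [PARSE:-, VALIDATE:P4(v=15,ok=T), TRANSFORM:-, EMIT:P3(v=0,ok=F)] out:-; in:-
Emitted by tick 10: ['P1', 'P2']

Answer: 2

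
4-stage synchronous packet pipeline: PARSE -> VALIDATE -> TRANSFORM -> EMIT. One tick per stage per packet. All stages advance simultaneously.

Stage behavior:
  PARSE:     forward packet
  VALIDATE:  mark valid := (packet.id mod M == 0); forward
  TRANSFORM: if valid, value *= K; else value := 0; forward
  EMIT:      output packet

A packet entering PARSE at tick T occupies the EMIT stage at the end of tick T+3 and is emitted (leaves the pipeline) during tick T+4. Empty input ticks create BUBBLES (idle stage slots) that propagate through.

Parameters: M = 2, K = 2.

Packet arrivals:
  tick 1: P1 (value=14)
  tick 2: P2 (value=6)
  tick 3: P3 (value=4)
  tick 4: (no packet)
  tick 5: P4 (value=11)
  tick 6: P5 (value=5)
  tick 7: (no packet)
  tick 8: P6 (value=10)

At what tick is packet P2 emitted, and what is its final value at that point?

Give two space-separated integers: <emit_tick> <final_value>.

Tick 1: [PARSE:P1(v=14,ok=F), VALIDATE:-, TRANSFORM:-, EMIT:-] out:-; in:P1
Tick 2: [PARSE:P2(v=6,ok=F), VALIDATE:P1(v=14,ok=F), TRANSFORM:-, EMIT:-] out:-; in:P2
Tick 3: [PARSE:P3(v=4,ok=F), VALIDATE:P2(v=6,ok=T), TRANSFORM:P1(v=0,ok=F), EMIT:-] out:-; in:P3
Tick 4: [PARSE:-, VALIDATE:P3(v=4,ok=F), TRANSFORM:P2(v=12,ok=T), EMIT:P1(v=0,ok=F)] out:-; in:-
Tick 5: [PARSE:P4(v=11,ok=F), VALIDATE:-, TRANSFORM:P3(v=0,ok=F), EMIT:P2(v=12,ok=T)] out:P1(v=0); in:P4
Tick 6: [PARSE:P5(v=5,ok=F), VALIDATE:P4(v=11,ok=T), TRANSFORM:-, EMIT:P3(v=0,ok=F)] out:P2(v=12); in:P5
Tick 7: [PARSE:-, VALIDATE:P5(v=5,ok=F), TRANSFORM:P4(v=22,ok=T), EMIT:-] out:P3(v=0); in:-
Tick 8: [PARSE:P6(v=10,ok=F), VALIDATE:-, TRANSFORM:P5(v=0,ok=F), EMIT:P4(v=22,ok=T)] out:-; in:P6
Tick 9: [PARSE:-, VALIDATE:P6(v=10,ok=T), TRANSFORM:-, EMIT:P5(v=0,ok=F)] out:P4(v=22); in:-
Tick 10: [PARSE:-, VALIDATE:-, TRANSFORM:P6(v=20,ok=T), EMIT:-] out:P5(v=0); in:-
Tick 11: [PARSE:-, VALIDATE:-, TRANSFORM:-, EMIT:P6(v=20,ok=T)] out:-; in:-
Tick 12: [PARSE:-, VALIDATE:-, TRANSFORM:-, EMIT:-] out:P6(v=20); in:-
P2: arrives tick 2, valid=True (id=2, id%2=0), emit tick 6, final value 12

Answer: 6 12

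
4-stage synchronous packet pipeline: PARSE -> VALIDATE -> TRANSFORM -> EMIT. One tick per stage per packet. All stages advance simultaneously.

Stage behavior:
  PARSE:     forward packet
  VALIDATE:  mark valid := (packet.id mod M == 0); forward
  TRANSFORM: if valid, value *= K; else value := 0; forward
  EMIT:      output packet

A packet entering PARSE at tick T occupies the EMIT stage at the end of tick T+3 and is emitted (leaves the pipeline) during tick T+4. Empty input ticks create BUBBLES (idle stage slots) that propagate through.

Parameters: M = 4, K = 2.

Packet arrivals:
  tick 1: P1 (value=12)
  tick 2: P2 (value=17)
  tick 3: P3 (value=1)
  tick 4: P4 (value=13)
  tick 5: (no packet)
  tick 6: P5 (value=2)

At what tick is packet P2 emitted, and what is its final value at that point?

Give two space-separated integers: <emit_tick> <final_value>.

Tick 1: [PARSE:P1(v=12,ok=F), VALIDATE:-, TRANSFORM:-, EMIT:-] out:-; in:P1
Tick 2: [PARSE:P2(v=17,ok=F), VALIDATE:P1(v=12,ok=F), TRANSFORM:-, EMIT:-] out:-; in:P2
Tick 3: [PARSE:P3(v=1,ok=F), VALIDATE:P2(v=17,ok=F), TRANSFORM:P1(v=0,ok=F), EMIT:-] out:-; in:P3
Tick 4: [PARSE:P4(v=13,ok=F), VALIDATE:P3(v=1,ok=F), TRANSFORM:P2(v=0,ok=F), EMIT:P1(v=0,ok=F)] out:-; in:P4
Tick 5: [PARSE:-, VALIDATE:P4(v=13,ok=T), TRANSFORM:P3(v=0,ok=F), EMIT:P2(v=0,ok=F)] out:P1(v=0); in:-
Tick 6: [PARSE:P5(v=2,ok=F), VALIDATE:-, TRANSFORM:P4(v=26,ok=T), EMIT:P3(v=0,ok=F)] out:P2(v=0); in:P5
Tick 7: [PARSE:-, VALIDATE:P5(v=2,ok=F), TRANSFORM:-, EMIT:P4(v=26,ok=T)] out:P3(v=0); in:-
Tick 8: [PARSE:-, VALIDATE:-, TRANSFORM:P5(v=0,ok=F), EMIT:-] out:P4(v=26); in:-
Tick 9: [PARSE:-, VALIDATE:-, TRANSFORM:-, EMIT:P5(v=0,ok=F)] out:-; in:-
Tick 10: [PARSE:-, VALIDATE:-, TRANSFORM:-, EMIT:-] out:P5(v=0); in:-
P2: arrives tick 2, valid=False (id=2, id%4=2), emit tick 6, final value 0

Answer: 6 0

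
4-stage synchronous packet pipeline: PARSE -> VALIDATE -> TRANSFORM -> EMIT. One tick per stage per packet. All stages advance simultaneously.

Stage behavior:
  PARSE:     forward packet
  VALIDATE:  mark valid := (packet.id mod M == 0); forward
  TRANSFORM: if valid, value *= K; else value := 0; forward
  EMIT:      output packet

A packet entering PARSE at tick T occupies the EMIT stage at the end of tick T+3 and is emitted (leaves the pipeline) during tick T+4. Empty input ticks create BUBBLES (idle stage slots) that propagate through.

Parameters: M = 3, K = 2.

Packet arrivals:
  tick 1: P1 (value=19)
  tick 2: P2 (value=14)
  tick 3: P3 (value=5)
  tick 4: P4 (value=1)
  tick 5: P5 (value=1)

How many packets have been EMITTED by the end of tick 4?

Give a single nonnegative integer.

Tick 1: [PARSE:P1(v=19,ok=F), VALIDATE:-, TRANSFORM:-, EMIT:-] out:-; in:P1
Tick 2: [PARSE:P2(v=14,ok=F), VALIDATE:P1(v=19,ok=F), TRANSFORM:-, EMIT:-] out:-; in:P2
Tick 3: [PARSE:P3(v=5,ok=F), VALIDATE:P2(v=14,ok=F), TRANSFORM:P1(v=0,ok=F), EMIT:-] out:-; in:P3
Tick 4: [PARSE:P4(v=1,ok=F), VALIDATE:P3(v=5,ok=T), TRANSFORM:P2(v=0,ok=F), EMIT:P1(v=0,ok=F)] out:-; in:P4
Emitted by tick 4: []

Answer: 0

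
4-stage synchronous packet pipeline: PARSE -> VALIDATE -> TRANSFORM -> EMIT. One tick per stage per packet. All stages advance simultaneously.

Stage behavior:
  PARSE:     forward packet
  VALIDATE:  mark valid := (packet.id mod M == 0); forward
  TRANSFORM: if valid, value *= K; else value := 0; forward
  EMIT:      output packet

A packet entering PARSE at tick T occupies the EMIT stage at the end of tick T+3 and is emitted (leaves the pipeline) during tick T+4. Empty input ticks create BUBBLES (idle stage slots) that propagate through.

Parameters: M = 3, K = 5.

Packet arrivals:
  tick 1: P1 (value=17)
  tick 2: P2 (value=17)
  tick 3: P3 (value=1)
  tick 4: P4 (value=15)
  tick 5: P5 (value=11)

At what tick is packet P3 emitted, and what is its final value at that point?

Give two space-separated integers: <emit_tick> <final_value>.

Tick 1: [PARSE:P1(v=17,ok=F), VALIDATE:-, TRANSFORM:-, EMIT:-] out:-; in:P1
Tick 2: [PARSE:P2(v=17,ok=F), VALIDATE:P1(v=17,ok=F), TRANSFORM:-, EMIT:-] out:-; in:P2
Tick 3: [PARSE:P3(v=1,ok=F), VALIDATE:P2(v=17,ok=F), TRANSFORM:P1(v=0,ok=F), EMIT:-] out:-; in:P3
Tick 4: [PARSE:P4(v=15,ok=F), VALIDATE:P3(v=1,ok=T), TRANSFORM:P2(v=0,ok=F), EMIT:P1(v=0,ok=F)] out:-; in:P4
Tick 5: [PARSE:P5(v=11,ok=F), VALIDATE:P4(v=15,ok=F), TRANSFORM:P3(v=5,ok=T), EMIT:P2(v=0,ok=F)] out:P1(v=0); in:P5
Tick 6: [PARSE:-, VALIDATE:P5(v=11,ok=F), TRANSFORM:P4(v=0,ok=F), EMIT:P3(v=5,ok=T)] out:P2(v=0); in:-
Tick 7: [PARSE:-, VALIDATE:-, TRANSFORM:P5(v=0,ok=F), EMIT:P4(v=0,ok=F)] out:P3(v=5); in:-
Tick 8: [PARSE:-, VALIDATE:-, TRANSFORM:-, EMIT:P5(v=0,ok=F)] out:P4(v=0); in:-
Tick 9: [PARSE:-, VALIDATE:-, TRANSFORM:-, EMIT:-] out:P5(v=0); in:-
P3: arrives tick 3, valid=True (id=3, id%3=0), emit tick 7, final value 5

Answer: 7 5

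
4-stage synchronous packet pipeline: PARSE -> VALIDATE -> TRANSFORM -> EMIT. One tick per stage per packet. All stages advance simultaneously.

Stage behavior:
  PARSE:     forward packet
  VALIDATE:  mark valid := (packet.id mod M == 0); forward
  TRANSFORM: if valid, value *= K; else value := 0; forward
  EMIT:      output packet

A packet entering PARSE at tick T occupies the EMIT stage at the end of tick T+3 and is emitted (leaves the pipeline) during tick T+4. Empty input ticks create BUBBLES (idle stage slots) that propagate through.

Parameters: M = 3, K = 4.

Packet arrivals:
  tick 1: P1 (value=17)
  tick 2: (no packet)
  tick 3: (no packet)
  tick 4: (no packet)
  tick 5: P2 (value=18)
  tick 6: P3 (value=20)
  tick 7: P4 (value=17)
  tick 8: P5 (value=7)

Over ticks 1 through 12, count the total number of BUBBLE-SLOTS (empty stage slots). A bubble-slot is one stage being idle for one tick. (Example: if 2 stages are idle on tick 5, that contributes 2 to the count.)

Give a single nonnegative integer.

Answer: 28

Derivation:
Tick 1: [PARSE:P1(v=17,ok=F), VALIDATE:-, TRANSFORM:-, EMIT:-] out:-; bubbles=3
Tick 2: [PARSE:-, VALIDATE:P1(v=17,ok=F), TRANSFORM:-, EMIT:-] out:-; bubbles=3
Tick 3: [PARSE:-, VALIDATE:-, TRANSFORM:P1(v=0,ok=F), EMIT:-] out:-; bubbles=3
Tick 4: [PARSE:-, VALIDATE:-, TRANSFORM:-, EMIT:P1(v=0,ok=F)] out:-; bubbles=3
Tick 5: [PARSE:P2(v=18,ok=F), VALIDATE:-, TRANSFORM:-, EMIT:-] out:P1(v=0); bubbles=3
Tick 6: [PARSE:P3(v=20,ok=F), VALIDATE:P2(v=18,ok=F), TRANSFORM:-, EMIT:-] out:-; bubbles=2
Tick 7: [PARSE:P4(v=17,ok=F), VALIDATE:P3(v=20,ok=T), TRANSFORM:P2(v=0,ok=F), EMIT:-] out:-; bubbles=1
Tick 8: [PARSE:P5(v=7,ok=F), VALIDATE:P4(v=17,ok=F), TRANSFORM:P3(v=80,ok=T), EMIT:P2(v=0,ok=F)] out:-; bubbles=0
Tick 9: [PARSE:-, VALIDATE:P5(v=7,ok=F), TRANSFORM:P4(v=0,ok=F), EMIT:P3(v=80,ok=T)] out:P2(v=0); bubbles=1
Tick 10: [PARSE:-, VALIDATE:-, TRANSFORM:P5(v=0,ok=F), EMIT:P4(v=0,ok=F)] out:P3(v=80); bubbles=2
Tick 11: [PARSE:-, VALIDATE:-, TRANSFORM:-, EMIT:P5(v=0,ok=F)] out:P4(v=0); bubbles=3
Tick 12: [PARSE:-, VALIDATE:-, TRANSFORM:-, EMIT:-] out:P5(v=0); bubbles=4
Total bubble-slots: 28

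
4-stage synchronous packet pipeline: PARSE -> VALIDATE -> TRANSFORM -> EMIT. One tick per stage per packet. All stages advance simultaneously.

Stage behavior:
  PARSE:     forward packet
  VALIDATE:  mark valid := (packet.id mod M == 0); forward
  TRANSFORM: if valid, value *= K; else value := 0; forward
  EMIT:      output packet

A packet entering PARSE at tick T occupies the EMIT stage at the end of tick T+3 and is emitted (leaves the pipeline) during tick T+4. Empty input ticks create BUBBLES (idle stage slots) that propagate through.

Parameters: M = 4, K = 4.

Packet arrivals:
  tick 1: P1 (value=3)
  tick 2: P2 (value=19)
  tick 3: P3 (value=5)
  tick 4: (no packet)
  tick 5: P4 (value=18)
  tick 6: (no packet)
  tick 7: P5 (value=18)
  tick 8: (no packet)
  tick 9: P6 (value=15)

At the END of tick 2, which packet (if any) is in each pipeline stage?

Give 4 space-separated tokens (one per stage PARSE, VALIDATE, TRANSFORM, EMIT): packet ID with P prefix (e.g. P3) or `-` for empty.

Answer: P2 P1 - -

Derivation:
Tick 1: [PARSE:P1(v=3,ok=F), VALIDATE:-, TRANSFORM:-, EMIT:-] out:-; in:P1
Tick 2: [PARSE:P2(v=19,ok=F), VALIDATE:P1(v=3,ok=F), TRANSFORM:-, EMIT:-] out:-; in:P2
At end of tick 2: ['P2', 'P1', '-', '-']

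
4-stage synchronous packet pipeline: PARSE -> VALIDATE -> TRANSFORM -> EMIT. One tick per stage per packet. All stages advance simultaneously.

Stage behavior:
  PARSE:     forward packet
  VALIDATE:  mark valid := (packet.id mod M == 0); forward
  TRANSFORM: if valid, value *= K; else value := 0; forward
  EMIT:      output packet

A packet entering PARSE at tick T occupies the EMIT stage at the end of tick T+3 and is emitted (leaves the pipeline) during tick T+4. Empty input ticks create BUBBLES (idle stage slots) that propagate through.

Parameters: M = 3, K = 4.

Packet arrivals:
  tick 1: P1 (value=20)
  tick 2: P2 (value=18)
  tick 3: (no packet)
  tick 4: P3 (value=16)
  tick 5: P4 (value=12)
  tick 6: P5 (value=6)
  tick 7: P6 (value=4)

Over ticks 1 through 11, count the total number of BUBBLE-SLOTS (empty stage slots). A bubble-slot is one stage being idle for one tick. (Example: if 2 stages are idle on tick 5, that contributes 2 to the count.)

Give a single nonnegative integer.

Tick 1: [PARSE:P1(v=20,ok=F), VALIDATE:-, TRANSFORM:-, EMIT:-] out:-; bubbles=3
Tick 2: [PARSE:P2(v=18,ok=F), VALIDATE:P1(v=20,ok=F), TRANSFORM:-, EMIT:-] out:-; bubbles=2
Tick 3: [PARSE:-, VALIDATE:P2(v=18,ok=F), TRANSFORM:P1(v=0,ok=F), EMIT:-] out:-; bubbles=2
Tick 4: [PARSE:P3(v=16,ok=F), VALIDATE:-, TRANSFORM:P2(v=0,ok=F), EMIT:P1(v=0,ok=F)] out:-; bubbles=1
Tick 5: [PARSE:P4(v=12,ok=F), VALIDATE:P3(v=16,ok=T), TRANSFORM:-, EMIT:P2(v=0,ok=F)] out:P1(v=0); bubbles=1
Tick 6: [PARSE:P5(v=6,ok=F), VALIDATE:P4(v=12,ok=F), TRANSFORM:P3(v=64,ok=T), EMIT:-] out:P2(v=0); bubbles=1
Tick 7: [PARSE:P6(v=4,ok=F), VALIDATE:P5(v=6,ok=F), TRANSFORM:P4(v=0,ok=F), EMIT:P3(v=64,ok=T)] out:-; bubbles=0
Tick 8: [PARSE:-, VALIDATE:P6(v=4,ok=T), TRANSFORM:P5(v=0,ok=F), EMIT:P4(v=0,ok=F)] out:P3(v=64); bubbles=1
Tick 9: [PARSE:-, VALIDATE:-, TRANSFORM:P6(v=16,ok=T), EMIT:P5(v=0,ok=F)] out:P4(v=0); bubbles=2
Tick 10: [PARSE:-, VALIDATE:-, TRANSFORM:-, EMIT:P6(v=16,ok=T)] out:P5(v=0); bubbles=3
Tick 11: [PARSE:-, VALIDATE:-, TRANSFORM:-, EMIT:-] out:P6(v=16); bubbles=4
Total bubble-slots: 20

Answer: 20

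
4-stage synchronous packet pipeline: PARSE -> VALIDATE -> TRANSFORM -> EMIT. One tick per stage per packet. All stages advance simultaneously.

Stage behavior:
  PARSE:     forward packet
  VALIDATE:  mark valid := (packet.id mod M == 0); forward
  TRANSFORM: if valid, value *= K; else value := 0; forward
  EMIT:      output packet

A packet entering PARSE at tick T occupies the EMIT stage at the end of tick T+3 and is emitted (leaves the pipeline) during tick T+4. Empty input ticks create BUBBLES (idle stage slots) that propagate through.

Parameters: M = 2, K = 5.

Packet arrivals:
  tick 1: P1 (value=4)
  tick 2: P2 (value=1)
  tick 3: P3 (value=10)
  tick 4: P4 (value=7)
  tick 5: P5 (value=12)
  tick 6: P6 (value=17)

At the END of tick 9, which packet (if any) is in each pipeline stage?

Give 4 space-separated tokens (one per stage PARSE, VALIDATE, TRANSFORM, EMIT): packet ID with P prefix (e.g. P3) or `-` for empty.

Answer: - - - P6

Derivation:
Tick 1: [PARSE:P1(v=4,ok=F), VALIDATE:-, TRANSFORM:-, EMIT:-] out:-; in:P1
Tick 2: [PARSE:P2(v=1,ok=F), VALIDATE:P1(v=4,ok=F), TRANSFORM:-, EMIT:-] out:-; in:P2
Tick 3: [PARSE:P3(v=10,ok=F), VALIDATE:P2(v=1,ok=T), TRANSFORM:P1(v=0,ok=F), EMIT:-] out:-; in:P3
Tick 4: [PARSE:P4(v=7,ok=F), VALIDATE:P3(v=10,ok=F), TRANSFORM:P2(v=5,ok=T), EMIT:P1(v=0,ok=F)] out:-; in:P4
Tick 5: [PARSE:P5(v=12,ok=F), VALIDATE:P4(v=7,ok=T), TRANSFORM:P3(v=0,ok=F), EMIT:P2(v=5,ok=T)] out:P1(v=0); in:P5
Tick 6: [PARSE:P6(v=17,ok=F), VALIDATE:P5(v=12,ok=F), TRANSFORM:P4(v=35,ok=T), EMIT:P3(v=0,ok=F)] out:P2(v=5); in:P6
Tick 7: [PARSE:-, VALIDATE:P6(v=17,ok=T), TRANSFORM:P5(v=0,ok=F), EMIT:P4(v=35,ok=T)] out:P3(v=0); in:-
Tick 8: [PARSE:-, VALIDATE:-, TRANSFORM:P6(v=85,ok=T), EMIT:P5(v=0,ok=F)] out:P4(v=35); in:-
Tick 9: [PARSE:-, VALIDATE:-, TRANSFORM:-, EMIT:P6(v=85,ok=T)] out:P5(v=0); in:-
At end of tick 9: ['-', '-', '-', 'P6']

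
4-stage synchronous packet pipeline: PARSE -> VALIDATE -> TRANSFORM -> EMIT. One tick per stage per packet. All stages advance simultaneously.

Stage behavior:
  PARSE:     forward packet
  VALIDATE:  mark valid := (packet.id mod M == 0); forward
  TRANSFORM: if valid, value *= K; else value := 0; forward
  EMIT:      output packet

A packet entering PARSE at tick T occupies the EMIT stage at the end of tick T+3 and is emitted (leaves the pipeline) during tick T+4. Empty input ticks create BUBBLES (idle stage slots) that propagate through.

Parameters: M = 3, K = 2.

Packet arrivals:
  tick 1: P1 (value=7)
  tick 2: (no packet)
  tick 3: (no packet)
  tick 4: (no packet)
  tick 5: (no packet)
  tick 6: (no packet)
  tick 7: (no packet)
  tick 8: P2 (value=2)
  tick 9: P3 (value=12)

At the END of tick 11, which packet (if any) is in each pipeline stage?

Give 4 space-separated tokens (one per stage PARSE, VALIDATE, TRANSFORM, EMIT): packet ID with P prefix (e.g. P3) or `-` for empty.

Tick 1: [PARSE:P1(v=7,ok=F), VALIDATE:-, TRANSFORM:-, EMIT:-] out:-; in:P1
Tick 2: [PARSE:-, VALIDATE:P1(v=7,ok=F), TRANSFORM:-, EMIT:-] out:-; in:-
Tick 3: [PARSE:-, VALIDATE:-, TRANSFORM:P1(v=0,ok=F), EMIT:-] out:-; in:-
Tick 4: [PARSE:-, VALIDATE:-, TRANSFORM:-, EMIT:P1(v=0,ok=F)] out:-; in:-
Tick 5: [PARSE:-, VALIDATE:-, TRANSFORM:-, EMIT:-] out:P1(v=0); in:-
Tick 6: [PARSE:-, VALIDATE:-, TRANSFORM:-, EMIT:-] out:-; in:-
Tick 7: [PARSE:-, VALIDATE:-, TRANSFORM:-, EMIT:-] out:-; in:-
Tick 8: [PARSE:P2(v=2,ok=F), VALIDATE:-, TRANSFORM:-, EMIT:-] out:-; in:P2
Tick 9: [PARSE:P3(v=12,ok=F), VALIDATE:P2(v=2,ok=F), TRANSFORM:-, EMIT:-] out:-; in:P3
Tick 10: [PARSE:-, VALIDATE:P3(v=12,ok=T), TRANSFORM:P2(v=0,ok=F), EMIT:-] out:-; in:-
Tick 11: [PARSE:-, VALIDATE:-, TRANSFORM:P3(v=24,ok=T), EMIT:P2(v=0,ok=F)] out:-; in:-
At end of tick 11: ['-', '-', 'P3', 'P2']

Answer: - - P3 P2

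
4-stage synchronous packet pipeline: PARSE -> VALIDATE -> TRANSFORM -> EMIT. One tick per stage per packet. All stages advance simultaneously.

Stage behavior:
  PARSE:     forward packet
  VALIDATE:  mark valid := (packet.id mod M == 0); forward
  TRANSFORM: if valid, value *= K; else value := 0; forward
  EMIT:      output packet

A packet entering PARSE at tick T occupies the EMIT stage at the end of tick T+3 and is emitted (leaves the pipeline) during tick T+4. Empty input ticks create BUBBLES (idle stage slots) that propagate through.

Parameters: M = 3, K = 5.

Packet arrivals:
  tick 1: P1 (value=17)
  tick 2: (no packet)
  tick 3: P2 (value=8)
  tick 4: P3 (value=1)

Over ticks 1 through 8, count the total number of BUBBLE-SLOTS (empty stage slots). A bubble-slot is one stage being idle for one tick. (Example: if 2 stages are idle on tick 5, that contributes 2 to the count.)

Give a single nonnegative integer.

Tick 1: [PARSE:P1(v=17,ok=F), VALIDATE:-, TRANSFORM:-, EMIT:-] out:-; bubbles=3
Tick 2: [PARSE:-, VALIDATE:P1(v=17,ok=F), TRANSFORM:-, EMIT:-] out:-; bubbles=3
Tick 3: [PARSE:P2(v=8,ok=F), VALIDATE:-, TRANSFORM:P1(v=0,ok=F), EMIT:-] out:-; bubbles=2
Tick 4: [PARSE:P3(v=1,ok=F), VALIDATE:P2(v=8,ok=F), TRANSFORM:-, EMIT:P1(v=0,ok=F)] out:-; bubbles=1
Tick 5: [PARSE:-, VALIDATE:P3(v=1,ok=T), TRANSFORM:P2(v=0,ok=F), EMIT:-] out:P1(v=0); bubbles=2
Tick 6: [PARSE:-, VALIDATE:-, TRANSFORM:P3(v=5,ok=T), EMIT:P2(v=0,ok=F)] out:-; bubbles=2
Tick 7: [PARSE:-, VALIDATE:-, TRANSFORM:-, EMIT:P3(v=5,ok=T)] out:P2(v=0); bubbles=3
Tick 8: [PARSE:-, VALIDATE:-, TRANSFORM:-, EMIT:-] out:P3(v=5); bubbles=4
Total bubble-slots: 20

Answer: 20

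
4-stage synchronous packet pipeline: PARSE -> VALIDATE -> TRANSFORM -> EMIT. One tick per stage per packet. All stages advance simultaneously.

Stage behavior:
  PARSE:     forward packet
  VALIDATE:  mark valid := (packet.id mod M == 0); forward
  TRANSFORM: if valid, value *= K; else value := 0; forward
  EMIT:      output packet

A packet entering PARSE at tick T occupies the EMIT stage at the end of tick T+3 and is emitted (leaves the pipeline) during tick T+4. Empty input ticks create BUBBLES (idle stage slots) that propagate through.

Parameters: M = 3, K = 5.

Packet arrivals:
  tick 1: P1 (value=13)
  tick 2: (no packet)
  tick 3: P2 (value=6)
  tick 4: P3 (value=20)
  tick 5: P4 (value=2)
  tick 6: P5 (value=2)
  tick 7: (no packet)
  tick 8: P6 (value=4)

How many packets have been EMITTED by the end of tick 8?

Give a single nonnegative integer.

Answer: 3

Derivation:
Tick 1: [PARSE:P1(v=13,ok=F), VALIDATE:-, TRANSFORM:-, EMIT:-] out:-; in:P1
Tick 2: [PARSE:-, VALIDATE:P1(v=13,ok=F), TRANSFORM:-, EMIT:-] out:-; in:-
Tick 3: [PARSE:P2(v=6,ok=F), VALIDATE:-, TRANSFORM:P1(v=0,ok=F), EMIT:-] out:-; in:P2
Tick 4: [PARSE:P3(v=20,ok=F), VALIDATE:P2(v=6,ok=F), TRANSFORM:-, EMIT:P1(v=0,ok=F)] out:-; in:P3
Tick 5: [PARSE:P4(v=2,ok=F), VALIDATE:P3(v=20,ok=T), TRANSFORM:P2(v=0,ok=F), EMIT:-] out:P1(v=0); in:P4
Tick 6: [PARSE:P5(v=2,ok=F), VALIDATE:P4(v=2,ok=F), TRANSFORM:P3(v=100,ok=T), EMIT:P2(v=0,ok=F)] out:-; in:P5
Tick 7: [PARSE:-, VALIDATE:P5(v=2,ok=F), TRANSFORM:P4(v=0,ok=F), EMIT:P3(v=100,ok=T)] out:P2(v=0); in:-
Tick 8: [PARSE:P6(v=4,ok=F), VALIDATE:-, TRANSFORM:P5(v=0,ok=F), EMIT:P4(v=0,ok=F)] out:P3(v=100); in:P6
Emitted by tick 8: ['P1', 'P2', 'P3']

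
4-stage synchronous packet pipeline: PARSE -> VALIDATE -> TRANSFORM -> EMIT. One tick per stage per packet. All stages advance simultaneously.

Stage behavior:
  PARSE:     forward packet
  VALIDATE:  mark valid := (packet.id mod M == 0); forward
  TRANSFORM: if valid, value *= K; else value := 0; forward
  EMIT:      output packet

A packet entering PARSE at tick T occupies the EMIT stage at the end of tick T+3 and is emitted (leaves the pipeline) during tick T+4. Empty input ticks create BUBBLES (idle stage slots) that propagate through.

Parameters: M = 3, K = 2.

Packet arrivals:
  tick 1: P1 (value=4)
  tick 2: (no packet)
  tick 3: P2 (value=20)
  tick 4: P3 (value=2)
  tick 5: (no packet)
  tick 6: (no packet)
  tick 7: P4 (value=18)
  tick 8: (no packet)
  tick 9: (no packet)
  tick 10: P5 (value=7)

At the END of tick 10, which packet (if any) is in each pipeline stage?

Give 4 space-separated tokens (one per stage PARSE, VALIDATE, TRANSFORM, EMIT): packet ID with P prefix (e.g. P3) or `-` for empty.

Answer: P5 - - P4

Derivation:
Tick 1: [PARSE:P1(v=4,ok=F), VALIDATE:-, TRANSFORM:-, EMIT:-] out:-; in:P1
Tick 2: [PARSE:-, VALIDATE:P1(v=4,ok=F), TRANSFORM:-, EMIT:-] out:-; in:-
Tick 3: [PARSE:P2(v=20,ok=F), VALIDATE:-, TRANSFORM:P1(v=0,ok=F), EMIT:-] out:-; in:P2
Tick 4: [PARSE:P3(v=2,ok=F), VALIDATE:P2(v=20,ok=F), TRANSFORM:-, EMIT:P1(v=0,ok=F)] out:-; in:P3
Tick 5: [PARSE:-, VALIDATE:P3(v=2,ok=T), TRANSFORM:P2(v=0,ok=F), EMIT:-] out:P1(v=0); in:-
Tick 6: [PARSE:-, VALIDATE:-, TRANSFORM:P3(v=4,ok=T), EMIT:P2(v=0,ok=F)] out:-; in:-
Tick 7: [PARSE:P4(v=18,ok=F), VALIDATE:-, TRANSFORM:-, EMIT:P3(v=4,ok=T)] out:P2(v=0); in:P4
Tick 8: [PARSE:-, VALIDATE:P4(v=18,ok=F), TRANSFORM:-, EMIT:-] out:P3(v=4); in:-
Tick 9: [PARSE:-, VALIDATE:-, TRANSFORM:P4(v=0,ok=F), EMIT:-] out:-; in:-
Tick 10: [PARSE:P5(v=7,ok=F), VALIDATE:-, TRANSFORM:-, EMIT:P4(v=0,ok=F)] out:-; in:P5
At end of tick 10: ['P5', '-', '-', 'P4']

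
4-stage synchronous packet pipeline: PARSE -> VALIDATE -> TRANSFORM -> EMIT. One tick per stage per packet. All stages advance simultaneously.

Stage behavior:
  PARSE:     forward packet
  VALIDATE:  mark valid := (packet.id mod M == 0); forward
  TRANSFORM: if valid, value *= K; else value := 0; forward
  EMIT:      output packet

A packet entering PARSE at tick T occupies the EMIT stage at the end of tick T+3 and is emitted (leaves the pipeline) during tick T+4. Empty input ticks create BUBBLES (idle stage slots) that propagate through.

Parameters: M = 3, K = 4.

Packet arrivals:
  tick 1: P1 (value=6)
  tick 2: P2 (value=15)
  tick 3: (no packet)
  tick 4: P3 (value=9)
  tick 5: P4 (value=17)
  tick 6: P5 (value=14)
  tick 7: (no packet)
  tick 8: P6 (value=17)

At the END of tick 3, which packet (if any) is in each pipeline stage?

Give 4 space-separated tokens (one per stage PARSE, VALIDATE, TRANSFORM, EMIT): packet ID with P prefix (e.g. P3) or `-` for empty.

Tick 1: [PARSE:P1(v=6,ok=F), VALIDATE:-, TRANSFORM:-, EMIT:-] out:-; in:P1
Tick 2: [PARSE:P2(v=15,ok=F), VALIDATE:P1(v=6,ok=F), TRANSFORM:-, EMIT:-] out:-; in:P2
Tick 3: [PARSE:-, VALIDATE:P2(v=15,ok=F), TRANSFORM:P1(v=0,ok=F), EMIT:-] out:-; in:-
At end of tick 3: ['-', 'P2', 'P1', '-']

Answer: - P2 P1 -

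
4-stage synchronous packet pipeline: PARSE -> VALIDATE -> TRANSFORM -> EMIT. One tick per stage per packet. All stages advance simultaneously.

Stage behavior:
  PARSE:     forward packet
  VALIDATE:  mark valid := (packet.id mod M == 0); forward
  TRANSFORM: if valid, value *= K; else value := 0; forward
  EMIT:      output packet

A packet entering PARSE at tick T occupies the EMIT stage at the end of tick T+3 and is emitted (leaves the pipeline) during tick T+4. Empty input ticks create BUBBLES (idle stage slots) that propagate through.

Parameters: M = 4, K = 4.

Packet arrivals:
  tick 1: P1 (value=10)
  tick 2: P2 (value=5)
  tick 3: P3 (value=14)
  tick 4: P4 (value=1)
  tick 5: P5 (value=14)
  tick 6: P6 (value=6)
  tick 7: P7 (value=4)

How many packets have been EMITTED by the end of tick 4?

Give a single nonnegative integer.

Answer: 0

Derivation:
Tick 1: [PARSE:P1(v=10,ok=F), VALIDATE:-, TRANSFORM:-, EMIT:-] out:-; in:P1
Tick 2: [PARSE:P2(v=5,ok=F), VALIDATE:P1(v=10,ok=F), TRANSFORM:-, EMIT:-] out:-; in:P2
Tick 3: [PARSE:P3(v=14,ok=F), VALIDATE:P2(v=5,ok=F), TRANSFORM:P1(v=0,ok=F), EMIT:-] out:-; in:P3
Tick 4: [PARSE:P4(v=1,ok=F), VALIDATE:P3(v=14,ok=F), TRANSFORM:P2(v=0,ok=F), EMIT:P1(v=0,ok=F)] out:-; in:P4
Emitted by tick 4: []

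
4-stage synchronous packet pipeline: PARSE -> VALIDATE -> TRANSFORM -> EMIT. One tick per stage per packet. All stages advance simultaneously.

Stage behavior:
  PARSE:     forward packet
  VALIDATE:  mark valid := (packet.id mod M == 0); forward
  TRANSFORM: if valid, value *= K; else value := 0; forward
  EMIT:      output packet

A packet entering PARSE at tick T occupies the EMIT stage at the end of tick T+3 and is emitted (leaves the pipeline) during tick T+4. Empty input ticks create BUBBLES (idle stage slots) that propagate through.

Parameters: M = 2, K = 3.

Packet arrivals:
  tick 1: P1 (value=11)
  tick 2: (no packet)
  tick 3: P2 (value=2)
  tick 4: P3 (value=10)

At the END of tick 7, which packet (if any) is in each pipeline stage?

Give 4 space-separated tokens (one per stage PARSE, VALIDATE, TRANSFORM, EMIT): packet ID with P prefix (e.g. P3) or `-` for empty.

Answer: - - - P3

Derivation:
Tick 1: [PARSE:P1(v=11,ok=F), VALIDATE:-, TRANSFORM:-, EMIT:-] out:-; in:P1
Tick 2: [PARSE:-, VALIDATE:P1(v=11,ok=F), TRANSFORM:-, EMIT:-] out:-; in:-
Tick 3: [PARSE:P2(v=2,ok=F), VALIDATE:-, TRANSFORM:P1(v=0,ok=F), EMIT:-] out:-; in:P2
Tick 4: [PARSE:P3(v=10,ok=F), VALIDATE:P2(v=2,ok=T), TRANSFORM:-, EMIT:P1(v=0,ok=F)] out:-; in:P3
Tick 5: [PARSE:-, VALIDATE:P3(v=10,ok=F), TRANSFORM:P2(v=6,ok=T), EMIT:-] out:P1(v=0); in:-
Tick 6: [PARSE:-, VALIDATE:-, TRANSFORM:P3(v=0,ok=F), EMIT:P2(v=6,ok=T)] out:-; in:-
Tick 7: [PARSE:-, VALIDATE:-, TRANSFORM:-, EMIT:P3(v=0,ok=F)] out:P2(v=6); in:-
At end of tick 7: ['-', '-', '-', 'P3']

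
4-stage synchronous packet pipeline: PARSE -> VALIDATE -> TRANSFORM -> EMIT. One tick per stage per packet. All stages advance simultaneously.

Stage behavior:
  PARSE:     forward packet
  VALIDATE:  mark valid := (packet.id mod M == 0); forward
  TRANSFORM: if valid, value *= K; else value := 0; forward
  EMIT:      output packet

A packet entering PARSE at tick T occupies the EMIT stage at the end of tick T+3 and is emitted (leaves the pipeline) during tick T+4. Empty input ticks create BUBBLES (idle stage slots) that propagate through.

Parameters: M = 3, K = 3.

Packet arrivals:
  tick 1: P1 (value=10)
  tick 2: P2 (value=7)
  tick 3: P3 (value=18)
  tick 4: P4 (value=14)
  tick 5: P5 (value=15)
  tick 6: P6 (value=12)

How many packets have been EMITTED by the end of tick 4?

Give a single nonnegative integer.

Answer: 0

Derivation:
Tick 1: [PARSE:P1(v=10,ok=F), VALIDATE:-, TRANSFORM:-, EMIT:-] out:-; in:P1
Tick 2: [PARSE:P2(v=7,ok=F), VALIDATE:P1(v=10,ok=F), TRANSFORM:-, EMIT:-] out:-; in:P2
Tick 3: [PARSE:P3(v=18,ok=F), VALIDATE:P2(v=7,ok=F), TRANSFORM:P1(v=0,ok=F), EMIT:-] out:-; in:P3
Tick 4: [PARSE:P4(v=14,ok=F), VALIDATE:P3(v=18,ok=T), TRANSFORM:P2(v=0,ok=F), EMIT:P1(v=0,ok=F)] out:-; in:P4
Emitted by tick 4: []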